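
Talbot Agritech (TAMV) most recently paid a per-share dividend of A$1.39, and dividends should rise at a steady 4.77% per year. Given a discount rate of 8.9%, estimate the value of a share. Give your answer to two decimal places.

A$35.26

Gordon growth model: P₀ = D₁/(r − g). D₁ = 1.39 × (1 + 0.0477) = 1.4563.
P₀ = 1.4563 / (0.089 − 0.0477) = 1.4563 / 0.0413 = 35.2616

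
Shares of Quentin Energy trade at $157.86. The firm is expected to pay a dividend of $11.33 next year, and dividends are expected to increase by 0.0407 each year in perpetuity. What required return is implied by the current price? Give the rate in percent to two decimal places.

Rearranging the constant-growth DDM: r = D₁/P₀ + g.
r = 11.3300 / 157.86 + 0.0407 = 0.07177 + 0.0407 = 0.11247

11.25%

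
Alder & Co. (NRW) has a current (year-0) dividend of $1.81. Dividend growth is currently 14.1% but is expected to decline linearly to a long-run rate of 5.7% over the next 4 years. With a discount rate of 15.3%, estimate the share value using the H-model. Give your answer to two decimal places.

$23.10

H-model: P₀ = D₀[(1+g_L) + H(g_S−g_L)]/(r−g_L), with H = 4/2 = 2.
P₀ = 1.81 × [(1+0.057) + 2×(0.141−0.057)] / (0.153−0.057)
   = 1.81 × 1.2250 / 0.096 = 23.0964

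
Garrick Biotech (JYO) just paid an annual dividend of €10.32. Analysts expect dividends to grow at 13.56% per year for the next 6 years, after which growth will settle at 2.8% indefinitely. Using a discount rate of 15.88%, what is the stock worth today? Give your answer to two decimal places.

€129.56

Two-stage DDM. Project D₁…D_6 at 0.1356, terminal growth 0.028, discount at r = 0.1588.
D_1 = 11.7194
D_2 = 13.3085
D_3 = 15.1132
D_4 = 17.1625
D_5 = 19.4898
D_6 = 22.1326
Terminal value at t=6: TV = D_7/(r−g) = 22.7523/(0.1588−0.028) = 173.9472
P₀ = 11.7194/(1+0.1588)^1 + 13.3085/(1+0.1588)^2 + 15.1132/(1+0.1588)^3 + 17.1625/(1+0.1588)^4 + 19.4898/(1+0.1588)^5 + 22.1326/(1+0.1588)^6 + 173.9472/(1+0.1588)^6 = 129.5630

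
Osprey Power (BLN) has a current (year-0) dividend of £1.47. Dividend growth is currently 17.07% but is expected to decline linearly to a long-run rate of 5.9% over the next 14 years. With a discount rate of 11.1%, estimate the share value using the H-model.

H-model: P₀ = D₀[(1+g_L) + H(g_S−g_L)]/(r−g_L), with H = 14/2 = 7.
P₀ = 1.47 × [(1+0.059) + 7×(0.1707−0.059)] / (0.111−0.059)
   = 1.47 × 1.8409 / 0.052 = 52.0408

£52.04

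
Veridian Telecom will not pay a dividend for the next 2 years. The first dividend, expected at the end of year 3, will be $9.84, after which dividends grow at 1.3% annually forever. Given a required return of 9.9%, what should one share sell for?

$94.73

Deferred-dividend DDM. At t=2 the remaining stream is a growing perpetuity with first payment D_3 = 9.84.
V_2 = D_3/(r−g) = 9.84/(0.099−0.013) = 114.4186
P₀ = V_2/(1+r)^2 = 114.4186/(1+0.099)^2 = 94.7330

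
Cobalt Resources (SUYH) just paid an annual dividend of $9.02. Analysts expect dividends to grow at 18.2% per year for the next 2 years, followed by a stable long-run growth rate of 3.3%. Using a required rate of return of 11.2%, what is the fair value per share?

$153.04

Two-stage DDM. Project D₁…D_2 at 0.182, terminal growth 0.033, discount at r = 0.112.
D_1 = 10.6616
D_2 = 12.6021
Terminal value at t=2: TV = D_3/(r−g) = 13.0179/(0.112−0.033) = 164.7839
P₀ = 10.6616/(1+0.112)^1 + 12.6021/(1+0.112)^2 + 164.7839/(1+0.112)^2 = 153.0408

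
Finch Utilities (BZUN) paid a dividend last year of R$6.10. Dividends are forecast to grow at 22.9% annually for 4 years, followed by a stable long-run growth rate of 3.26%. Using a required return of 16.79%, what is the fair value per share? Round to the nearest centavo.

Two-stage DDM. Project D₁…D_4 at 0.229, terminal growth 0.0326, discount at r = 0.1679.
D_1 = 7.4969
D_2 = 9.2137
D_3 = 11.3236
D_4 = 13.9167
Terminal value at t=4: TV = D_5/(r−g) = 14.3704/(0.1679−0.0326) = 106.2115
P₀ = 7.4969/(1+0.1679)^1 + 9.2137/(1+0.1679)^2 + 11.3236/(1+0.1679)^3 + 13.9167/(1+0.1679)^4 + 106.2115/(1+0.1679)^4 = 84.8512

R$84.85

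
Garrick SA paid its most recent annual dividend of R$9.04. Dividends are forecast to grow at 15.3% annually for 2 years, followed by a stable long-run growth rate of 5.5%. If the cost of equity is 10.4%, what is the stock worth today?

R$231.60

Two-stage DDM. Project D₁…D_2 at 0.153, terminal growth 0.055, discount at r = 0.104.
D_1 = 10.4231
D_2 = 12.0179
Terminal value at t=2: TV = D_3/(r−g) = 12.6788/(0.104−0.055) = 258.7518
P₀ = 10.4231/(1+0.104)^1 + 12.0179/(1+0.104)^2 + 258.7518/(1+0.104)^2 = 231.5992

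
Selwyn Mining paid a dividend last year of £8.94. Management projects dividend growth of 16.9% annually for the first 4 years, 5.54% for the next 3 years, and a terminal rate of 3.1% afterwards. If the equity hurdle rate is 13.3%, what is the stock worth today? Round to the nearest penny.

Three-stage DDM. Project D₁…D_7; terminal Gordon value at t=7 with g = 0.031; discount at r = 0.133.
D_1 = 10.4509
D_2 = 12.2171
D_3 = 14.2817
D_4 = 16.6954
D_5 = 17.6203
D_6 = 18.5964
D_7 = 19.6267
TV_7 = 20.2351/(0.133−0.031) = 198.3834
P₀ = Σ Dₜ/(1+r)ᵗ + TV_7/(1+r)^7 = 147.8847

£147.88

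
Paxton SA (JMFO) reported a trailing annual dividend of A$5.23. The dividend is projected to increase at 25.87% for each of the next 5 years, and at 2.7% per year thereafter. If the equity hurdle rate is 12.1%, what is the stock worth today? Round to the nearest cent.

Two-stage DDM. Project D₁…D_5 at 0.2587, terminal growth 0.027, discount at r = 0.121.
D_1 = 6.5830
D_2 = 8.2860
D_3 = 10.4296
D_4 = 13.1278
D_5 = 16.5239
Terminal value at t=5: TV = D_6/(r−g) = 16.9701/(0.121−0.027) = 180.5325
P₀ = 6.5830/(1+0.121)^1 + 8.2860/(1+0.121)^2 + 10.4296/(1+0.121)^3 + 13.1278/(1+0.121)^4 + 16.5239/(1+0.121)^5 + 180.5325/(1+0.121)^5 = 139.5004

A$139.50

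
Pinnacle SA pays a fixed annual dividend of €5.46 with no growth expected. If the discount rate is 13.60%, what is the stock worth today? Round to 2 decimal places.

€40.15

Zero-growth DDM (perpetuity): P₀ = D/r = 5.46 / 0.136 = 40.1471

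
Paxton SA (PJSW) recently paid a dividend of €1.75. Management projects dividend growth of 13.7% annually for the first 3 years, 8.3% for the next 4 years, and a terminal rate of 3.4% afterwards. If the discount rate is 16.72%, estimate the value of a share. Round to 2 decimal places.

€19.68

Three-stage DDM. Project D₁…D_7; terminal Gordon value at t=7 with g = 0.034; discount at r = 0.1672.
D_1 = 1.9897
D_2 = 2.2623
D_3 = 2.5723
D_4 = 2.7858
D_5 = 3.0170
D_6 = 3.2674
D_7 = 3.5386
TV_7 = 3.6589/(0.1672−0.034) = 27.4694
P₀ = Σ Dₜ/(1+r)ᵗ + TV_7/(1+r)^7 = 19.6753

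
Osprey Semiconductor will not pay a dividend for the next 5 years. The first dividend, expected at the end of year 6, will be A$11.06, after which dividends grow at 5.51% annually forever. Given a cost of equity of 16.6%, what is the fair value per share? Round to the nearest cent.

Deferred-dividend DDM. At t=5 the remaining stream is a growing perpetuity with first payment D_6 = 11.06.
V_5 = D_6/(r−g) = 11.06/(0.166−0.0551) = 99.7295
P₀ = V_5/(1+r)^5 = 99.7295/(1+0.166)^5 = 46.2733

A$46.27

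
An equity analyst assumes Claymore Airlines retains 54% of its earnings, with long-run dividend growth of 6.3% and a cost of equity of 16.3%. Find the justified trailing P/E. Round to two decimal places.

4.89

Payout ratio b = 1 − 0.54 = 0.46.
Justified trailing P/E = b(1+g)/(r−g) = 0.46×(1+0.063)/(0.163−0.063) = 4.8898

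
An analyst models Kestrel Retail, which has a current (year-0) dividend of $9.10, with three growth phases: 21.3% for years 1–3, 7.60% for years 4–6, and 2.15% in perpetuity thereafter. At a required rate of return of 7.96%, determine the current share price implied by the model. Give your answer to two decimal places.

$297.75

Three-stage DDM. Project D₁…D_6; terminal Gordon value at t=6 with g = 0.0215; discount at r = 0.0796.
D_1 = 11.0383
D_2 = 13.3895
D_3 = 16.2414
D_4 = 17.4758
D_5 = 18.8039
D_6 = 20.2330
TV_6 = 20.6680/(0.0796−0.0215) = 355.7319
P₀ = Σ Dₜ/(1+r)ᵗ + TV_6/(1+r)^6 = 297.7540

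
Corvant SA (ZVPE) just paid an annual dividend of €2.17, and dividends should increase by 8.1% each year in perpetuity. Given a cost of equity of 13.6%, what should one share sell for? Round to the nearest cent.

€42.65

Gordon growth model: P₀ = D₁/(r − g). D₁ = 2.17 × (1 + 0.081) = 2.3458.
P₀ = 2.3458 / (0.136 − 0.081) = 2.3458 / 0.055 = 42.6504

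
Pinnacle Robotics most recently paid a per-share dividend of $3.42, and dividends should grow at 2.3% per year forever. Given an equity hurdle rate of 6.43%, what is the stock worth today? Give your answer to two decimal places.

Gordon growth model: P₀ = D₁/(r − g). D₁ = 3.42 × (1 + 0.023) = 3.4987.
P₀ = 3.4987 / (0.0643 − 0.023) = 3.4987 / 0.0413 = 84.7133

$84.71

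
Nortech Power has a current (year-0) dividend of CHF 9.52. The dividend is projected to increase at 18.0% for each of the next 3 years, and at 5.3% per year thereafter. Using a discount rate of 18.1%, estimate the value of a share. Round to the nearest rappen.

Two-stage DDM. Project D₁…D_3 at 0.18, terminal growth 0.053, discount at r = 0.181.
D_1 = 11.2336
D_2 = 13.2556
D_3 = 15.6417
Terminal value at t=3: TV = D_4/(r−g) = 16.4707/(0.181−0.053) = 128.6771
P₀ = 11.2336/(1+0.181)^1 + 13.2556/(1+0.181)^2 + 15.6417/(1+0.181)^3 + 128.6771/(1+0.181)^3 = 106.6298

CHF 106.63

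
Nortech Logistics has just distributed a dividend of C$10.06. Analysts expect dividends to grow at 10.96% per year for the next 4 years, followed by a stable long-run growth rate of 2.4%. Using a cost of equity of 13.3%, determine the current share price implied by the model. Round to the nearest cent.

Two-stage DDM. Project D₁…D_4 at 0.1096, terminal growth 0.024, discount at r = 0.133.
D_1 = 11.1626
D_2 = 12.3860
D_3 = 13.7435
D_4 = 15.2498
Terminal value at t=4: TV = D_5/(r−g) = 15.6158/(0.133−0.024) = 143.2641
P₀ = 11.1626/(1+0.133)^1 + 12.3860/(1+0.133)^2 + 13.7435/(1+0.133)^3 + 15.2498/(1+0.133)^4 + 143.2641/(1+0.133)^4 = 125.1444

C$125.14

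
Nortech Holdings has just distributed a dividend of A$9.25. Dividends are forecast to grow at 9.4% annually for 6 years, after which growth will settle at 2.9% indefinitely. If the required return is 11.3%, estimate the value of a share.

Two-stage DDM. Project D₁…D_6 at 0.094, terminal growth 0.029, discount at r = 0.113.
D_1 = 10.1195
D_2 = 11.0707
D_3 = 12.1114
D_4 = 13.2499
D_5 = 14.4953
D_6 = 15.8579
Terminal value at t=6: TV = D_7/(r−g) = 16.3178/(0.113−0.029) = 194.2593
P₀ = 10.1195/(1+0.113)^1 + 11.0707/(1+0.113)^2 + 12.1114/(1+0.113)^3 + 13.2499/(1+0.113)^4 + 14.4953/(1+0.113)^5 + 15.8579/(1+0.113)^6 + 194.2593/(1+0.113)^6 = 154.4673

A$154.47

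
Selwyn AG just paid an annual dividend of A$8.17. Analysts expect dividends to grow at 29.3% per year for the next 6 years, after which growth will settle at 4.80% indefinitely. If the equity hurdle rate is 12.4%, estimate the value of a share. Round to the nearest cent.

A$343.42

Two-stage DDM. Project D₁…D_6 at 0.293, terminal growth 0.048, discount at r = 0.124.
D_1 = 10.5638
D_2 = 13.6590
D_3 = 17.6611
D_4 = 22.8358
D_5 = 29.5267
D_6 = 38.1780
Terminal value at t=6: TV = D_7/(r−g) = 40.0105/(0.124−0.048) = 526.4546
P₀ = 10.5638/(1+0.124)^1 + 13.6590/(1+0.124)^2 + 17.6611/(1+0.124)^3 + 22.8358/(1+0.124)^4 + 29.5267/(1+0.124)^5 + 38.1780/(1+0.124)^6 + 526.4546/(1+0.124)^6 = 343.4188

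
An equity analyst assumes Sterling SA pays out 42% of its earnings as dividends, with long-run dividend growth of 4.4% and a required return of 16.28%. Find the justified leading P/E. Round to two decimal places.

3.54

Justified leading P/E = b/(r−g) = 0.42/(0.1628−0.044) = 3.5354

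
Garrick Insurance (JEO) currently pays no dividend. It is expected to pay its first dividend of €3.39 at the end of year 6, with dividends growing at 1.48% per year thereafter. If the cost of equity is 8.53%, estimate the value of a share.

€31.93

Deferred-dividend DDM. At t=5 the remaining stream is a growing perpetuity with first payment D_6 = 3.39.
V_5 = D_6/(r−g) = 3.39/(0.0853−0.0148) = 48.0851
P₀ = V_5/(1+r)^5 = 48.0851/(1+0.0853)^5 = 31.9346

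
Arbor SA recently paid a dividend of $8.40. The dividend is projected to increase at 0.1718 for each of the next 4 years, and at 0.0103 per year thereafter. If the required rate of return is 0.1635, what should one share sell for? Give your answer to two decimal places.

$91.20

Two-stage DDM. Project D₁…D_4 at 0.1718, terminal growth 0.0103, discount at r = 0.1635.
D_1 = 9.8431
D_2 = 11.5342
D_3 = 13.5157
D_4 = 15.8377
Terminal value at t=4: TV = D_5/(r−g) = 16.0009/(0.1635−0.0103) = 104.4443
P₀ = 9.8431/(1+0.1635)^1 + 11.5342/(1+0.1635)^2 + 13.5157/(1+0.1635)^3 + 15.8377/(1+0.1635)^4 + 104.4443/(1+0.1635)^4 = 91.1962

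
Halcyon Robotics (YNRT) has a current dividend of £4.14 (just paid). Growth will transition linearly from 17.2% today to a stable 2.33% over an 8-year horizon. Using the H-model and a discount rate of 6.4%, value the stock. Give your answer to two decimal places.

H-model: P₀ = D₀[(1+g_L) + H(g_S−g_L)]/(r−g_L), with H = 8/2 = 4.
P₀ = 4.14 × [(1+0.0233) + 4×(0.172−0.0233)] / (0.064−0.0233)
   = 4.14 × 1.6181 / 0.0407 = 164.5930

£164.59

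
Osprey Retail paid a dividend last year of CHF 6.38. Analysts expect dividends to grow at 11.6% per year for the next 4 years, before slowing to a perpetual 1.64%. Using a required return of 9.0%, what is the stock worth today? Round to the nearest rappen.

CHF 123.90

Two-stage DDM. Project D₁…D_4 at 0.116, terminal growth 0.0164, discount at r = 0.09.
D_1 = 7.1201
D_2 = 7.9460
D_3 = 8.8677
D_4 = 9.8964
Terminal value at t=4: TV = D_5/(r−g) = 10.0587/(0.09−0.0164) = 136.6672
P₀ = 7.1201/(1+0.09)^1 + 7.9460/(1+0.09)^2 + 8.8677/(1+0.09)^3 + 9.8964/(1+0.09)^4 + 136.6672/(1+0.09)^4 = 123.8971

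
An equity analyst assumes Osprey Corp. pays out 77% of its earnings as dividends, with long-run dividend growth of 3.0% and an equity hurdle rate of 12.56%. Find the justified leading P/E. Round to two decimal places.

8.05

Justified leading P/E = b/(r−g) = 0.77/(0.1256−0.03) = 8.0544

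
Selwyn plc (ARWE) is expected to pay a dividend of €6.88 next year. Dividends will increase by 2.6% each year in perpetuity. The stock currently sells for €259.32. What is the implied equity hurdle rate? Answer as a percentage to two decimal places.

5.25%

Rearranging the constant-growth DDM: r = D₁/P₀ + g.
r = 6.8800 / 259.32 + 0.026 = 0.02653 + 0.026 = 0.05253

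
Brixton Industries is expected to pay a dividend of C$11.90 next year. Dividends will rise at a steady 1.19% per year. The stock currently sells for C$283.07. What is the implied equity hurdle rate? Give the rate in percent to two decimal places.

5.39%

Rearranging the constant-growth DDM: r = D₁/P₀ + g.
r = 11.9000 / 283.07 + 0.0119 = 0.04204 + 0.0119 = 0.05394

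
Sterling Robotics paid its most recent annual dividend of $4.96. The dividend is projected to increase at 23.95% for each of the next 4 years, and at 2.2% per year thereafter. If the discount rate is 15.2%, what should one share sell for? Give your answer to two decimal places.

Two-stage DDM. Project D₁…D_4 at 0.2395, terminal growth 0.022, discount at r = 0.152.
D_1 = 6.1479
D_2 = 7.6203
D_3 = 9.4454
D_4 = 11.7076
Terminal value at t=4: TV = D_5/(r−g) = 11.9652/(0.152−0.022) = 92.0397
P₀ = 6.1479/(1+0.152)^1 + 7.6203/(1+0.152)^2 + 9.4454/(1+0.152)^3 + 11.7076/(1+0.152)^4 + 92.0397/(1+0.152)^4 = 76.1641

$76.16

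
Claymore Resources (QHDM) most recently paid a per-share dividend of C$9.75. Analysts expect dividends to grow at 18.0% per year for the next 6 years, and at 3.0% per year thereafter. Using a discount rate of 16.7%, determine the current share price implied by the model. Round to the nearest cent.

C$139.16

Two-stage DDM. Project D₁…D_6 at 0.18, terminal growth 0.03, discount at r = 0.167.
D_1 = 11.5050
D_2 = 13.5759
D_3 = 16.0196
D_4 = 18.9031
D_5 = 22.3056
D_6 = 26.3207
Terminal value at t=6: TV = D_7/(r−g) = 27.1103/(0.167−0.03) = 197.8852
P₀ = 11.5050/(1+0.167)^1 + 13.5759/(1+0.167)^2 + 16.0196/(1+0.167)^3 + 18.9031/(1+0.167)^4 + 22.3056/(1+0.167)^5 + 26.3207/(1+0.167)^6 + 197.8852/(1+0.167)^6 = 139.1645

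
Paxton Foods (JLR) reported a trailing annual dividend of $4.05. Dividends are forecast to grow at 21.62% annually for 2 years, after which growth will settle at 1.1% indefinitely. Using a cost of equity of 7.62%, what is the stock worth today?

$89.95

Two-stage DDM. Project D₁…D_2 at 0.2162, terminal growth 0.011, discount at r = 0.0762.
D_1 = 4.9256
D_2 = 5.9905
Terminal value at t=2: TV = D_3/(r−g) = 6.0564/(0.0762−0.011) = 92.8899
P₀ = 4.9256/(1+0.0762)^1 + 5.9905/(1+0.0762)^2 + 92.8899/(1+0.0762)^2 = 89.9506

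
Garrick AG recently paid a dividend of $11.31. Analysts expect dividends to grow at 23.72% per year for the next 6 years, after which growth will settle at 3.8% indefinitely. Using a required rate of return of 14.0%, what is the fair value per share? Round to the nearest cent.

$279.30

Two-stage DDM. Project D₁…D_6 at 0.2372, terminal growth 0.038, discount at r = 0.14.
D_1 = 13.9927
D_2 = 17.3118
D_3 = 21.4182
D_4 = 26.4986
D_5 = 32.7840
D_6 = 40.5604
Terminal value at t=6: TV = D_7/(r−g) = 42.1017/(0.14−0.038) = 412.7616
P₀ = 13.9927/(1+0.14)^1 + 17.3118/(1+0.14)^2 + 21.4182/(1+0.14)^3 + 26.4986/(1+0.14)^4 + 32.7840/(1+0.14)^5 + 40.5604/(1+0.14)^6 + 412.7616/(1+0.14)^6 = 279.2955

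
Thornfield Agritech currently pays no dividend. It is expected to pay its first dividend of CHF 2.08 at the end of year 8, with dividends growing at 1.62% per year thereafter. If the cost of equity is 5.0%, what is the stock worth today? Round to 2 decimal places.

CHF 43.73

Deferred-dividend DDM. At t=7 the remaining stream is a growing perpetuity with first payment D_8 = 2.08.
V_7 = D_8/(r−g) = 2.08/(0.05−0.0162) = 61.5385
P₀ = V_7/(1+r)^7 = 61.5385/(1+0.05)^7 = 43.7342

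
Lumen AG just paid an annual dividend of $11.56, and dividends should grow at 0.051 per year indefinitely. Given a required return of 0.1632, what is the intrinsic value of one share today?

Gordon growth model: P₀ = D₁/(r − g). D₁ = 11.56 × (1 + 0.051) = 12.1496.
P₀ = 12.1496 / (0.1632 − 0.051) = 12.1496 / 0.1122 = 108.2848

$108.28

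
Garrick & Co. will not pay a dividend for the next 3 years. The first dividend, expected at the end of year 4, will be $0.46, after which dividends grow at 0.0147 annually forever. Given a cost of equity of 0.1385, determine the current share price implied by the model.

$2.52

Deferred-dividend DDM. At t=3 the remaining stream is a growing perpetuity with first payment D_4 = 0.46.
V_3 = D_4/(r−g) = 0.46/(0.1385−0.0147) = 3.7157
P₀ = V_3/(1+r)^3 = 3.7157/(1+0.1385)^3 = 2.5179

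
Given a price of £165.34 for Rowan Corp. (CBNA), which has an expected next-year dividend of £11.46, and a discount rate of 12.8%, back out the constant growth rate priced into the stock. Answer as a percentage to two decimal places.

From P₀ = D₁/(r − g), the implied growth is g = r − D₁/P₀.
g = 0.128 − 11.46/165.34 = 0.128 − 0.06931 = 0.05869

5.87%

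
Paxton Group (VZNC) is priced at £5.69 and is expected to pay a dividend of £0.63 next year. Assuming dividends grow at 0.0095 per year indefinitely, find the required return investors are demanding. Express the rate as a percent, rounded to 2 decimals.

Rearranging the constant-growth DDM: r = D₁/P₀ + g.
r = 0.6300 / 5.69 + 0.0095 = 0.11072 + 0.0095 = 0.12022

12.02%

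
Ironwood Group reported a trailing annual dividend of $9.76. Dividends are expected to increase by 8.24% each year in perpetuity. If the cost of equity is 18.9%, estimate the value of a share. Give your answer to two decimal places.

Gordon growth model: P₀ = D₁/(r − g). D₁ = 9.76 × (1 + 0.0824) = 10.5642.
P₀ = 10.5642 / (0.189 − 0.0824) = 10.5642 / 0.1066 = 99.1015

$99.10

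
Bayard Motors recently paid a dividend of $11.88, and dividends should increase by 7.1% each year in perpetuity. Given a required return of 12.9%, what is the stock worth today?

$219.37

Gordon growth model: P₀ = D₁/(r − g). D₁ = 11.88 × (1 + 0.071) = 12.7235.
P₀ = 12.7235 / (0.129 − 0.071) = 12.7235 / 0.058 = 219.3703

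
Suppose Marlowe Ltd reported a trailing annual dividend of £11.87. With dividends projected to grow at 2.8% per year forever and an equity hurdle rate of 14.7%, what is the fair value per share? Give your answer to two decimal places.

£102.54

Gordon growth model: P₀ = D₁/(r − g). D₁ = 11.87 × (1 + 0.028) = 12.2024.
P₀ = 12.2024 / (0.147 − 0.028) = 12.2024 / 0.119 = 102.5408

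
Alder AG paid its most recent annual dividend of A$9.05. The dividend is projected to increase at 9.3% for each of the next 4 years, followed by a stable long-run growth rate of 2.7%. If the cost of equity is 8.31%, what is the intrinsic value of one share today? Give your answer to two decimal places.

A$208.85

Two-stage DDM. Project D₁…D_4 at 0.093, terminal growth 0.027, discount at r = 0.0831.
D_1 = 9.8917
D_2 = 10.8116
D_3 = 11.8170
D_4 = 12.9160
Terminal value at t=4: TV = D_5/(r−g) = 13.2648/(0.0831−0.027) = 236.4486
P₀ = 9.8917/(1+0.0831)^1 + 10.8116/(1+0.0831)^2 + 11.8170/(1+0.0831)^3 + 12.9160/(1+0.0831)^4 + 236.4486/(1+0.0831)^4 = 208.8504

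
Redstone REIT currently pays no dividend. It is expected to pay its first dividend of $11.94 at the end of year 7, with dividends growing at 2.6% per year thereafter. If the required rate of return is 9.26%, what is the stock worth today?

$105.38

Deferred-dividend DDM. At t=6 the remaining stream is a growing perpetuity with first payment D_7 = 11.94.
V_6 = D_7/(r−g) = 11.94/(0.0926−0.026) = 179.2793
P₀ = V_6/(1+r)^6 = 179.2793/(1+0.0926)^6 = 105.3811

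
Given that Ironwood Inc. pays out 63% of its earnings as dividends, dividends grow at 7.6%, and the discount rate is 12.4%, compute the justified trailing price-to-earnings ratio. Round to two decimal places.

Justified trailing P/E = b(1+g)/(r−g) = 0.63×(1+0.076)/(0.124−0.076) = 14.1225

14.12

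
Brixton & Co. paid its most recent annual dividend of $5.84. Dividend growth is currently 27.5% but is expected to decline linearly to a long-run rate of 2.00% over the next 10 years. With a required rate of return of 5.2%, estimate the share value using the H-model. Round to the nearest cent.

H-model: P₀ = D₀[(1+g_L) + H(g_S−g_L)]/(r−g_L), with H = 10/2 = 5.
P₀ = 5.84 × [(1+0.02) + 5×(0.275−0.02)] / (0.052−0.02)
   = 5.84 × 2.2950 / 0.032 = 418.8375

$418.84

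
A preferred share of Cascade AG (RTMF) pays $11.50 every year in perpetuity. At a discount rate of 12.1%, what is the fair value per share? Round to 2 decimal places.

Zero-growth DDM (perpetuity): P₀ = D/r = 11.50 / 0.121 = 95.0413

$95.04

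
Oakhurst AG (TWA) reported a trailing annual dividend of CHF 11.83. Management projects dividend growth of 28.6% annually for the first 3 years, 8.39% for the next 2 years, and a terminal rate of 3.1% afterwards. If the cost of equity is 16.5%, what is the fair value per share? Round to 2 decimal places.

Three-stage DDM. Project D₁…D_5; terminal Gordon value at t=5 with g = 0.031; discount at r = 0.165.
D_1 = 15.2134
D_2 = 19.5644
D_3 = 25.1598
D_4 = 27.2707
D_5 = 29.5588
TV_5 = 30.4751/(0.165−0.031) = 227.4259
P₀ = Σ Dₜ/(1+r)ᵗ + TV_5/(1+r)^5 = 177.9409

CHF 177.94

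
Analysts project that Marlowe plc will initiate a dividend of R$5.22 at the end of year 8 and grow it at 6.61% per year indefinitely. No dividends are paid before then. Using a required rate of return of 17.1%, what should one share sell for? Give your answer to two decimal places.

R$16.48

Deferred-dividend DDM. At t=7 the remaining stream is a growing perpetuity with first payment D_8 = 5.22.
V_7 = D_8/(r−g) = 5.22/(0.171−0.0661) = 49.7617
P₀ = V_7/(1+r)^7 = 49.7617/(1+0.171)^7 = 16.4815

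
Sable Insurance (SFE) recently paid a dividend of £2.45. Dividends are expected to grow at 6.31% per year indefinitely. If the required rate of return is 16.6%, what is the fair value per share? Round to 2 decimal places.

£25.31

Gordon growth model: P₀ = D₁/(r − g). D₁ = 2.45 × (1 + 0.0631) = 2.6046.
P₀ = 2.6046 / (0.166 − 0.0631) = 2.6046 / 0.1029 = 25.3119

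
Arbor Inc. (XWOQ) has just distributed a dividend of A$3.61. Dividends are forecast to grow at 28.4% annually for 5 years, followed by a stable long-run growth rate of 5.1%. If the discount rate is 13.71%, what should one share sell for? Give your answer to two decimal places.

Two-stage DDM. Project D₁…D_5 at 0.284, terminal growth 0.051, discount at r = 0.1371.
D_1 = 4.6352
D_2 = 5.9516
D_3 = 7.6419
D_4 = 9.8122
D_5 = 12.5989
Terminal value at t=5: TV = D_6/(r−g) = 13.2414/(0.1371−0.051) = 153.7913
P₀ = 4.6352/(1+0.1371)^1 + 5.9516/(1+0.1371)^2 + 7.6419/(1+0.1371)^3 + 9.8122/(1+0.1371)^4 + 12.5989/(1+0.1371)^5 + 153.7913/(1+0.1371)^5 = 107.2716

A$107.27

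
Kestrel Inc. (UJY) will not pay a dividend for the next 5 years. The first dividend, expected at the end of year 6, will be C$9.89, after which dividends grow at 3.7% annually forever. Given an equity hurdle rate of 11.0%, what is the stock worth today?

C$80.40

Deferred-dividend DDM. At t=5 the remaining stream is a growing perpetuity with first payment D_6 = 9.89.
V_5 = D_6/(r−g) = 9.89/(0.11−0.037) = 135.4795
P₀ = V_5/(1+r)^5 = 135.4795/(1+0.11)^5 = 80.4005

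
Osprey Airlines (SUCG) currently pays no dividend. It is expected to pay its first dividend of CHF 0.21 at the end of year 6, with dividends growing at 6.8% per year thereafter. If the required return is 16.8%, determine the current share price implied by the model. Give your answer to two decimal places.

Deferred-dividend DDM. At t=5 the remaining stream is a growing perpetuity with first payment D_6 = 0.21.
V_5 = D_6/(r−g) = 0.21/(0.168−0.068) = 2.1000
P₀ = V_5/(1+r)^5 = 2.1000/(1+0.168)^5 = 0.9661

CHF 0.97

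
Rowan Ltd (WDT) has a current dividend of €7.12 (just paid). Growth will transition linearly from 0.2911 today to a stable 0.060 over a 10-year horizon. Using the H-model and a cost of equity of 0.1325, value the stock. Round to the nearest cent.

€217.58

H-model: P₀ = D₀[(1+g_L) + H(g_S−g_L)]/(r−g_L), with H = 10/2 = 5.
P₀ = 7.12 × [(1+0.06) + 5×(0.2911−0.06)] / (0.1325−0.06)
   = 7.12 × 2.2155 / 0.0725 = 217.5774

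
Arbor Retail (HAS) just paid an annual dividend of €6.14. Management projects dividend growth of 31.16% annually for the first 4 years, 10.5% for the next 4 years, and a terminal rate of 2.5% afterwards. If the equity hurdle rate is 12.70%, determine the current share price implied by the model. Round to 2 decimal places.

Three-stage DDM. Project D₁…D_8; terminal Gordon value at t=8 with g = 0.025; discount at r = 0.127.
D_1 = 8.0532
D_2 = 10.5626
D_3 = 13.8539
D_4 = 18.1708
D_5 = 20.0787
D_6 = 22.1870
D_7 = 24.5166
D_8 = 27.0909
TV_8 = 27.7682/(0.127−0.025) = 272.2368
P₀ = Σ Dₜ/(1+r)ᵗ + TV_8/(1+r)^8 = 183.9079

€183.91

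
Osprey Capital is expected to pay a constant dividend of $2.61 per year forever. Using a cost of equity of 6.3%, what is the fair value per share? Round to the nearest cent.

$41.43

Zero-growth DDM (perpetuity): P₀ = D/r = 2.61 / 0.063 = 41.4286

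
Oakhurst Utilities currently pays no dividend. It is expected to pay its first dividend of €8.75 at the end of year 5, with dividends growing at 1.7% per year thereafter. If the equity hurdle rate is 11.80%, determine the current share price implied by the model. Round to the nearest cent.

€55.45

Deferred-dividend DDM. At t=4 the remaining stream is a growing perpetuity with first payment D_5 = 8.75.
V_4 = D_5/(r−g) = 8.75/(0.118−0.017) = 86.6337
P₀ = V_4/(1+r)^4 = 86.6337/(1+0.118)^4 = 55.4523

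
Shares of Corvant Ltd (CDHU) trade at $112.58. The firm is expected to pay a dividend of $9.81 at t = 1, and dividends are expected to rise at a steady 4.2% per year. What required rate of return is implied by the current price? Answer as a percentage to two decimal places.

12.91%

Rearranging the constant-growth DDM: r = D₁/P₀ + g.
r = 9.8100 / 112.58 + 0.042 = 0.08714 + 0.042 = 0.12914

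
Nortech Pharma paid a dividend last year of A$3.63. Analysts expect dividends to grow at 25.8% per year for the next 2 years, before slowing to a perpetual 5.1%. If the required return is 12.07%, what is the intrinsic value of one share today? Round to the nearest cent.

Two-stage DDM. Project D₁…D_2 at 0.258, terminal growth 0.051, discount at r = 0.1207.
D_1 = 4.5665
D_2 = 5.7447
Terminal value at t=2: TV = D_3/(r−g) = 6.0377/(0.1207−0.051) = 86.6239
P₀ = 4.5665/(1+0.1207)^1 + 5.7447/(1+0.1207)^2 + 86.6239/(1+0.1207)^2 = 77.6185

A$77.62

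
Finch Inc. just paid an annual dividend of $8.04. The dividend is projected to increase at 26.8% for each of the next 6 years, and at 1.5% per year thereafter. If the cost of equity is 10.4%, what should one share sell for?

Two-stage DDM. Project D₁…D_6 at 0.268, terminal growth 0.015, discount at r = 0.104.
D_1 = 10.1947
D_2 = 12.9269
D_3 = 16.3913
D_4 = 20.7842
D_5 = 26.3544
D_6 = 33.4173
Terminal value at t=6: TV = D_7/(r−g) = 33.9186/(0.104−0.015) = 381.1076
P₀ = 10.1947/(1+0.104)^1 + 12.9269/(1+0.104)^2 + 16.3913/(1+0.104)^3 + 20.7842/(1+0.104)^4 + 26.3544/(1+0.104)^5 + 33.4173/(1+0.104)^6 + 381.1076/(1+0.104)^6 = 291.0307

$291.03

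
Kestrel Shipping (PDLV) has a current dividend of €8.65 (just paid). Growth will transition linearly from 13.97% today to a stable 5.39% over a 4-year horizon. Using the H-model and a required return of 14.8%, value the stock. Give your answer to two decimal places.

€112.65

H-model: P₀ = D₀[(1+g_L) + H(g_S−g_L)]/(r−g_L), with H = 4/2 = 2.
P₀ = 8.65 × [(1+0.0539) + 2×(0.1397−0.0539)] / (0.148−0.0539)
   = 8.65 × 1.2255 / 0.0941 = 112.6522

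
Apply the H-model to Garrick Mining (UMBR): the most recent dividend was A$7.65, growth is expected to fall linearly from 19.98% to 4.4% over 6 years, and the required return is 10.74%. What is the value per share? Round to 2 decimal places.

A$182.37

H-model: P₀ = D₀[(1+g_L) + H(g_S−g_L)]/(r−g_L), with H = 6/2 = 3.
P₀ = 7.65 × [(1+0.044) + 3×(0.1998−0.044)] / (0.1074−0.044)
   = 7.65 × 1.5114 / 0.0634 = 182.3692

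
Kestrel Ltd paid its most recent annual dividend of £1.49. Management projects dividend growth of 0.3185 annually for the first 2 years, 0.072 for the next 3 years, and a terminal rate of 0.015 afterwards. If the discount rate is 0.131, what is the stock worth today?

Three-stage DDM. Project D₁…D_5; terminal Gordon value at t=5 with g = 0.015; discount at r = 0.131.
D_1 = 1.9646
D_2 = 2.5903
D_3 = 2.7768
D_4 = 2.9767
D_5 = 3.1910
TV_5 = 3.2389/(0.131−0.015) = 27.9215
P₀ = Σ Dₜ/(1+r)ᵗ + TV_5/(1+r)^5 = 24.3127

£24.31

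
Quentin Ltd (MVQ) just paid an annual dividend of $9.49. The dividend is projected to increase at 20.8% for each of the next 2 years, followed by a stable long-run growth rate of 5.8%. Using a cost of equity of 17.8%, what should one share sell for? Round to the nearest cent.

$107.70

Two-stage DDM. Project D₁…D_2 at 0.208, terminal growth 0.058, discount at r = 0.178.
D_1 = 11.4639
D_2 = 13.8484
Terminal value at t=2: TV = D_3/(r−g) = 14.6516/(0.178−0.058) = 122.0969
P₀ = 11.4639/(1+0.178)^1 + 13.8484/(1+0.178)^2 + 122.0969/(1+0.178)^2 = 107.6973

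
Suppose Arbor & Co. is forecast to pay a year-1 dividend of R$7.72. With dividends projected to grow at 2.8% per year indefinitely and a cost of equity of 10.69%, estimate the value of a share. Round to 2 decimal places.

R$97.85

Gordon growth model: P₀ = D₁/(r − g), with D₁ = 7.72 given directly.
P₀ = 7.7200 / (0.1069 − 0.028) = 7.7200 / 0.0789 = 97.8454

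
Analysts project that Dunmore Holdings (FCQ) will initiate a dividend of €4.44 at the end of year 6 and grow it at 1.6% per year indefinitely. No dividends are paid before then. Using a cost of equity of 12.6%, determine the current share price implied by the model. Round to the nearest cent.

€22.30

Deferred-dividend DDM. At t=5 the remaining stream is a growing perpetuity with first payment D_6 = 4.44.
V_5 = D_6/(r−g) = 4.44/(0.126−0.016) = 40.3636
P₀ = V_5/(1+r)^5 = 40.3636/(1+0.126)^5 = 22.2997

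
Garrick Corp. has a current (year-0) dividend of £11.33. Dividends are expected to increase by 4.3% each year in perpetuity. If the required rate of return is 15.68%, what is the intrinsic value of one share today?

£103.84

Gordon growth model: P₀ = D₁/(r − g). D₁ = 11.33 × (1 + 0.043) = 11.8172.
P₀ = 11.8172 / (0.1568 − 0.043) = 11.8172 / 0.1138 = 103.8417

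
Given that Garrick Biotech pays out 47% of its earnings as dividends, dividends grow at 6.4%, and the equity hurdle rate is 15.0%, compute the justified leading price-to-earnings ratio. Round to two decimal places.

Justified leading P/E = b/(r−g) = 0.47/(0.15−0.064) = 5.4651

5.47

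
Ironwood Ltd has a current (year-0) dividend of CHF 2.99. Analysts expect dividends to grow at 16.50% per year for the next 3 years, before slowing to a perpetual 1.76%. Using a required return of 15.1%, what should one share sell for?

Two-stage DDM. Project D₁…D_3 at 0.165, terminal growth 0.0176, discount at r = 0.151.
D_1 = 3.4834
D_2 = 4.0581
D_3 = 4.7277
Terminal value at t=3: TV = D_4/(r−g) = 4.8109/(0.151−0.0176) = 36.0637
P₀ = 3.4834/(1+0.151)^1 + 4.0581/(1+0.151)^2 + 4.7277/(1+0.151)^3 + 36.0637/(1+0.151)^3 = 32.8407

CHF 32.84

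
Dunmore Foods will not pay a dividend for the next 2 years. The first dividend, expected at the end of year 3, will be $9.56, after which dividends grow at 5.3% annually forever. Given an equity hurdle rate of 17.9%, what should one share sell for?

Deferred-dividend DDM. At t=2 the remaining stream is a growing perpetuity with first payment D_3 = 9.56.
V_2 = D_3/(r−g) = 9.56/(0.179−0.053) = 75.8730
P₀ = V_2/(1+r)^2 = 75.8730/(1+0.179)^2 = 54.5833

$54.58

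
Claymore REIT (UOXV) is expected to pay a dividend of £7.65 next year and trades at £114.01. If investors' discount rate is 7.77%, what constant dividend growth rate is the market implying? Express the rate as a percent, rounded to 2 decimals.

From P₀ = D₁/(r − g), the implied growth is g = r − D₁/P₀.
g = 0.0777 − 7.65/114.01 = 0.0777 − 0.06710 = 0.01060

1.06%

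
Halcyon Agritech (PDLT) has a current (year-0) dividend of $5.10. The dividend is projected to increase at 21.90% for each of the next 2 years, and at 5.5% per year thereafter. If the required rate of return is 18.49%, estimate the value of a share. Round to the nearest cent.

Two-stage DDM. Project D₁…D_2 at 0.219, terminal growth 0.055, discount at r = 0.1849.
D_1 = 6.2169
D_2 = 7.5784
Terminal value at t=2: TV = D_3/(r−g) = 7.9952/(0.1849−0.055) = 61.5490
P₀ = 6.2169/(1+0.1849)^1 + 7.5784/(1+0.1849)^2 + 61.5490/(1+0.1849)^2 = 54.4832

$54.48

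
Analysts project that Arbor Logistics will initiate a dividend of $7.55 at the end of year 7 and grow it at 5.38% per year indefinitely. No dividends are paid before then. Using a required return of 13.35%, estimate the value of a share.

Deferred-dividend DDM. At t=6 the remaining stream is a growing perpetuity with first payment D_7 = 7.55.
V_6 = D_7/(r−g) = 7.55/(0.1335−0.0538) = 94.7302
P₀ = V_6/(1+r)^6 = 94.7302/(1+0.1335)^6 = 44.6642

$44.66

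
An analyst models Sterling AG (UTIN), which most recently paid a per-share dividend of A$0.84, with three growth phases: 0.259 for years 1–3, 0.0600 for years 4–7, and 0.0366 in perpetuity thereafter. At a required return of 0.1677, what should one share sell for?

A$11.91

Three-stage DDM. Project D₁…D_7; terminal Gordon value at t=7 with g = 0.0366; discount at r = 0.1677.
D_1 = 1.0576
D_2 = 1.3315
D_3 = 1.6763
D_4 = 1.7769
D_5 = 1.8835
D_6 = 1.9965
D_7 = 2.1163
TV_7 = 2.1938/(0.1677−0.0366) = 16.7336
P₀ = Σ Dₜ/(1+r)ᵗ + TV_7/(1+r)^7 = 11.9137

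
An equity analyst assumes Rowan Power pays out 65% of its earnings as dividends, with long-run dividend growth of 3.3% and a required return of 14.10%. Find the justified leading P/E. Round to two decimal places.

6.02

Justified leading P/E = b/(r−g) = 0.65/(0.141−0.033) = 6.0185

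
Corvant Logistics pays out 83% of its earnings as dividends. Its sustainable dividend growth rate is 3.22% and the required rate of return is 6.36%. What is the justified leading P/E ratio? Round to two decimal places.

26.43

Justified leading P/E = b/(r−g) = 0.83/(0.0636−0.0322) = 26.4331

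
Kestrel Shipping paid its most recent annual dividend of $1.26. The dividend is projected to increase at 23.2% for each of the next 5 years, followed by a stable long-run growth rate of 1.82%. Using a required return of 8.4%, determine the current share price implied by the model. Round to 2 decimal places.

$46.37

Two-stage DDM. Project D₁…D_5 at 0.232, terminal growth 0.0182, discount at r = 0.084.
D_1 = 1.5523
D_2 = 1.9125
D_3 = 2.3561
D_4 = 2.9028
D_5 = 3.5762
Terminal value at t=5: TV = D_6/(r−g) = 3.6413/(0.084−0.0182) = 55.3390
P₀ = 1.5523/(1+0.084)^1 + 1.9125/(1+0.084)^2 + 2.3561/(1+0.084)^3 + 2.9028/(1+0.084)^4 + 3.5762/(1+0.084)^5 + 55.3390/(1+0.084)^5 = 46.3740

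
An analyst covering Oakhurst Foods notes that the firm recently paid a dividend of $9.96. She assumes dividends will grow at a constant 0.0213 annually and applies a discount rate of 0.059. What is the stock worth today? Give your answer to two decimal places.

Gordon growth model: P₀ = D₁/(r − g). D₁ = 9.96 × (1 + 0.0213) = 10.1721.
P₀ = 10.1721 / (0.059 − 0.0213) = 10.1721 / 0.0377 = 269.8182

$269.82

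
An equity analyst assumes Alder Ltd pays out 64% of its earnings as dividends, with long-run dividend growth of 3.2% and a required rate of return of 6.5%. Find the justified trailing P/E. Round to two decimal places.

Justified trailing P/E = b(1+g)/(r−g) = 0.64×(1+0.032)/(0.065−0.032) = 20.0145

20.01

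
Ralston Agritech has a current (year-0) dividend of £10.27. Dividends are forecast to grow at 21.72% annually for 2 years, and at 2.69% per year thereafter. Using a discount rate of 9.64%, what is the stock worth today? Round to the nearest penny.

Two-stage DDM. Project D₁…D_2 at 0.2172, terminal growth 0.0269, discount at r = 0.0964.
D_1 = 12.5006
D_2 = 15.2158
Terminal value at t=2: TV = D_3/(r−g) = 15.6251/(0.0964−0.0269) = 224.8214
P₀ = 12.5006/(1+0.0964)^1 + 15.2158/(1+0.0964)^2 + 224.8214/(1+0.0964)^2 = 211.0843

£211.08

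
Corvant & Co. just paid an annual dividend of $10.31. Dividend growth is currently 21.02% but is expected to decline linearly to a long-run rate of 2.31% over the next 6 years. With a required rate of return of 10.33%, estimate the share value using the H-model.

$203.68

H-model: P₀ = D₀[(1+g_L) + H(g_S−g_L)]/(r−g_L), with H = 6/2 = 3.
P₀ = 10.31 × [(1+0.0231) + 3×(0.2102−0.0231)] / (0.1033−0.0231)
   = 10.31 × 1.5844 / 0.0802 = 203.6803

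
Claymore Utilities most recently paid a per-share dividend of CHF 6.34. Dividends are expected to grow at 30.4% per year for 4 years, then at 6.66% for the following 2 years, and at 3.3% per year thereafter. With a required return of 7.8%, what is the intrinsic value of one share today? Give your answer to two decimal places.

Three-stage DDM. Project D₁…D_6; terminal Gordon value at t=6 with g = 0.033; discount at r = 0.078.
D_1 = 8.2674
D_2 = 10.7806
D_3 = 14.0580
D_4 = 18.3316
D_5 = 19.5525
D_6 = 20.8546
TV_6 = 21.5428/(0.078−0.033) = 478.7299
P₀ = Σ Dₜ/(1+r)ᵗ + TV_6/(1+r)^6 = 373.5174

CHF 373.52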